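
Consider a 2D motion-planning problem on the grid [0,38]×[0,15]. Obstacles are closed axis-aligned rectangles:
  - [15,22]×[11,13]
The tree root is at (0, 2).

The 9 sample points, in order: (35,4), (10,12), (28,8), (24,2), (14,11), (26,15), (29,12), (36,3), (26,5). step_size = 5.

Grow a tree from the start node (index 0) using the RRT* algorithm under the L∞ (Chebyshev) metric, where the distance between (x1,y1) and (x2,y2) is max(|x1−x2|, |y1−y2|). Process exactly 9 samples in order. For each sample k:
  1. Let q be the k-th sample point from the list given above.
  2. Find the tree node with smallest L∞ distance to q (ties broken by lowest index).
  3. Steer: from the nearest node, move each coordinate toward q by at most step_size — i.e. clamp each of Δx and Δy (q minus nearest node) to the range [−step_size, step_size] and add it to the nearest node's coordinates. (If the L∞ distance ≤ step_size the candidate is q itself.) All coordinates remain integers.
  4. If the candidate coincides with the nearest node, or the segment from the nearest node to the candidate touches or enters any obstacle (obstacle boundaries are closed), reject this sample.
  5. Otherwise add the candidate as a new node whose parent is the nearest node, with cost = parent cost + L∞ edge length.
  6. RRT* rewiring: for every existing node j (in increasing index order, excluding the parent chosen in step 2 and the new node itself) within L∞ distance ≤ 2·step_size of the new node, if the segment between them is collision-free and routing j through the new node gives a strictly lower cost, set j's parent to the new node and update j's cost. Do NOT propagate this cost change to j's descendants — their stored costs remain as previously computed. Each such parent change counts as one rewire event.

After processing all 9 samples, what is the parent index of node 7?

1. q=(35,4) nearest=0 d=35 new=(5,4) → add node 1 parent=0 cost=5
2. q=(10,12) nearest=1 d=8 new=(10,9) → add node 2 parent=1 cost=10
3. q=(28,8) nearest=2 d=18 new=(15,8) → add node 3 parent=2 cost=15
4. q=(24,2) nearest=3 d=9 new=(20,3) → add node 4 parent=3 cost=20
5. q=(14,11) nearest=3 d=3 new=(14,11) → add node 5 parent=3 cost=18
6. q=(26,15) nearest=3 d=11 new=(20,13) → blocked by [15,22]×[11,13], reject
7. q=(29,12) nearest=4 d=9 new=(25,8) → add node 6 parent=4 cost=25
8. q=(36,3) nearest=6 d=11 new=(30,3) → add node 7 parent=6 cost=30
9. q=(26,5) nearest=6 d=3 new=(26,5) → add node 8 parent=6 cost=28

Parent of node 7: 6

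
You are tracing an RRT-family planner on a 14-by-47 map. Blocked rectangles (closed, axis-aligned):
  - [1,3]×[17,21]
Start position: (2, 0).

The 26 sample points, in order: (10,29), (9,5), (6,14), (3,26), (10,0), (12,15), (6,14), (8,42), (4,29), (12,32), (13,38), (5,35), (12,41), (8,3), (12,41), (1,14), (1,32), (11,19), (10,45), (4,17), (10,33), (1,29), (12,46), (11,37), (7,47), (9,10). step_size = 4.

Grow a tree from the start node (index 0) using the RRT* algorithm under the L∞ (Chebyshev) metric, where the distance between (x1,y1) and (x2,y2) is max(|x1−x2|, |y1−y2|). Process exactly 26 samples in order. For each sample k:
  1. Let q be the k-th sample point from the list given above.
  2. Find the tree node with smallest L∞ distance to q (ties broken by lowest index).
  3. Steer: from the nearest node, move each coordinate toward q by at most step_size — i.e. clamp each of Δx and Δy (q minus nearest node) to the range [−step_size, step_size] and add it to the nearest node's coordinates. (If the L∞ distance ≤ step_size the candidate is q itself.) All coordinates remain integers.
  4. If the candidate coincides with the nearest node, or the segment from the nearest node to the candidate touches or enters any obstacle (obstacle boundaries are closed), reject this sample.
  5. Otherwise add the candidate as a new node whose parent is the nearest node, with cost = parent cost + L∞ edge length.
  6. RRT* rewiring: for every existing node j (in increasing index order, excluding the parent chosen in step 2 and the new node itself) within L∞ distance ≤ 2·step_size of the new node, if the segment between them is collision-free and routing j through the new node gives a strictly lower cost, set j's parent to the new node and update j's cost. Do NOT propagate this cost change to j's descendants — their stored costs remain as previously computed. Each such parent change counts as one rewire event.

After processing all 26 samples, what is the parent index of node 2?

1. q=(10,29) nearest=0 d=29 new=(6,4) → add node 1 parent=0 cost=4
2. q=(9,5) nearest=1 d=3 new=(9,5) → add node 2 parent=1 cost=7
3. q=(6,14) nearest=2 d=9 new=(6,9) → add node 3 parent=2 cost=11
4. q=(3,26) nearest=3 d=17 new=(3,13) → add node 4 parent=3 cost=15
5. q=(10,0) nearest=1 d=4 new=(10,0) → add node 5 parent=1 cost=8
6. q=(12,15) nearest=3 d=6 new=(10,13) → add node 6 parent=3 cost=15
7. q=(6,14) nearest=4 d=3 new=(6,14) → add node 7 parent=4 cost=18
8. q=(8,42) nearest=7 d=28 new=(8,18) → add node 8 parent=7 cost=22
9. q=(4,29) nearest=8 d=11 new=(4,22) → add node 9 parent=8 cost=26
10. q=(12,32) nearest=9 d=10 new=(8,26) → add node 10 parent=9 cost=30
11. q=(13,38) nearest=10 d=12 new=(12,30) → add node 11 parent=10 cost=34
12. q=(5,35) nearest=11 d=7 new=(8,34) → add node 12 parent=11 cost=38
13. q=(12,41) nearest=12 d=7 new=(12,38) → add node 13 parent=12 cost=42
14. q=(8,3) nearest=1 d=2 new=(8,3) → add node 14 parent=1 cost=6
15. q=(12,41) nearest=13 d=3 new=(12,41) → add node 15 parent=13 cost=45
16. q=(1,14) nearest=4 d=2 new=(1,14) → add node 16 parent=4 cost=17
17. q=(1,32) nearest=10 d=7 new=(4,30) → add node 17 parent=10 cost=34
18. q=(11,19) nearest=8 d=3 new=(11,19) → add node 18 parent=8 cost=25
19. q=(10,45) nearest=15 d=4 new=(10,45) → add node 19 parent=15 cost=49
20. q=(4,17) nearest=7 d=3 new=(4,17) → add node 20 parent=7 cost=21
21. q=(10,33) nearest=12 d=2 new=(10,33) → add node 21 parent=12 cost=40
22. q=(1,29) nearest=17 d=3 new=(1,29) → add node 22 parent=17 cost=37
23. q=(12,46) nearest=19 d=2 new=(12,46) → add node 23 parent=19 cost=51
24. q=(11,37) nearest=13 d=1 new=(11,37) → add node 24 parent=13 cost=43
25. q=(7,47) nearest=19 d=3 new=(7,47) → add node 25 parent=19 cost=52
26. q=(9,10) nearest=3 d=3 new=(9,10) → add node 26 parent=3 cost=14

Parent of node 2: 1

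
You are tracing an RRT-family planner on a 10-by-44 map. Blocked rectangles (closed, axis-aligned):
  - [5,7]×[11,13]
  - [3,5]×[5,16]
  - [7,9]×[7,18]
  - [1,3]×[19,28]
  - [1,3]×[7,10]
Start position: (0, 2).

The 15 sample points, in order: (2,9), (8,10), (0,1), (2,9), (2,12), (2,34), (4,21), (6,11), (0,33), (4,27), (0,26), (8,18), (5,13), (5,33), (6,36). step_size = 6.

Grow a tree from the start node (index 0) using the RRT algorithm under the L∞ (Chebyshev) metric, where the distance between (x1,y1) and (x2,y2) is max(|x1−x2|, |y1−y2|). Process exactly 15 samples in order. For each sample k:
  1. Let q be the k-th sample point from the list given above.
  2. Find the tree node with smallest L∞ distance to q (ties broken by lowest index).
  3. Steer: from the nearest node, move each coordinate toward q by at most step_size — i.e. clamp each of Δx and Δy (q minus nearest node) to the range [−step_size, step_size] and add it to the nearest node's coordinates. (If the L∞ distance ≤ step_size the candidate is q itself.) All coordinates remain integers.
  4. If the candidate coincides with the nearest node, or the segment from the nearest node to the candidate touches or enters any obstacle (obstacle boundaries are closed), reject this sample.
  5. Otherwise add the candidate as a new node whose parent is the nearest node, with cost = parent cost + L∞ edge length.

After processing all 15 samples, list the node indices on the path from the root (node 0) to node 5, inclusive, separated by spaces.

Path: 0 2 3 4 5

1. q=(2,9) nearest=0 d=7 new=(2,8) → blocked by [1,3]×[7,10], reject
2. q=(8,10) nearest=0 d=8 new=(6,8) → blocked by [3,5]×[5,16], reject
3. q=(0,1) nearest=0 d=1 new=(0,1) → add node 1 parent=0 cost=1
4. q=(2,9) nearest=0 d=7 new=(2,8) → blocked by [1,3]×[7,10], reject
5. q=(2,12) nearest=0 d=10 new=(2,8) → blocked by [1,3]×[7,10], reject
6. q=(2,34) nearest=0 d=32 new=(2,8) → blocked by [1,3]×[7,10], reject
7. q=(4,21) nearest=0 d=19 new=(4,8) → blocked by [3,5]×[5,16], reject
8. q=(6,11) nearest=0 d=9 new=(6,8) → blocked by [3,5]×[5,16], reject
9. q=(0,33) nearest=0 d=31 new=(0,8) → add node 2 parent=0 cost=6
10. q=(4,27) nearest=2 d=19 new=(4,14) → blocked by [3,5]×[5,16], reject
11. q=(0,26) nearest=2 d=18 new=(0,14) → add node 3 parent=2 cost=12
12. q=(8,18) nearest=3 d=8 new=(6,18) → blocked by [3,5]×[5,16], reject
13. q=(5,13) nearest=2 d=5 new=(5,13) → blocked by [5,7]×[11,13], reject
14. q=(5,33) nearest=3 d=19 new=(5,20) → add node 4 parent=3 cost=18
15. q=(6,36) nearest=4 d=16 new=(6,26) → add node 5 parent=4 cost=24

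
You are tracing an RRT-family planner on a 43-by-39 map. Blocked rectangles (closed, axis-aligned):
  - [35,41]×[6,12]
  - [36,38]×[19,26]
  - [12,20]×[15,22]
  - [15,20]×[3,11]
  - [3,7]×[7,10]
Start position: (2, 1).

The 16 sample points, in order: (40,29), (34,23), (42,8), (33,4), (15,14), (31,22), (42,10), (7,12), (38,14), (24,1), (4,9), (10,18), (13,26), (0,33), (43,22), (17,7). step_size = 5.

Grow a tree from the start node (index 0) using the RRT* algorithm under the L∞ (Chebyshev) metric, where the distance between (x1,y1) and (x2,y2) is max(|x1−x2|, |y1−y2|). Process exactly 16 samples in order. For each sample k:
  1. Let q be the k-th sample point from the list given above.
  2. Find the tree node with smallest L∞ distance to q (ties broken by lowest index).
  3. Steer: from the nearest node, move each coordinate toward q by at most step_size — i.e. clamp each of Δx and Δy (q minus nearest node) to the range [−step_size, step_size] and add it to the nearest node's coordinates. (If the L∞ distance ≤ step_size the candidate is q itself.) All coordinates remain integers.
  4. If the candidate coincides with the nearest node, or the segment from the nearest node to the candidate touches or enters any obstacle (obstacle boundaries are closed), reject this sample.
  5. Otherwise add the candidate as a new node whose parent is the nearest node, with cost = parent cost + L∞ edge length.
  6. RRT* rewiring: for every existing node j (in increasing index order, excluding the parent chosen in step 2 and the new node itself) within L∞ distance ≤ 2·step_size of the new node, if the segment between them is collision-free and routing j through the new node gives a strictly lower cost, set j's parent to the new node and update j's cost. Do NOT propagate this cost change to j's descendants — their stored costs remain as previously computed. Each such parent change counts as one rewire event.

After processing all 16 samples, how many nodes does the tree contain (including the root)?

Node count: 7

1. q=(40,29) nearest=0 d=38 new=(7,6) → add node 1 parent=0 cost=5
2. q=(34,23) nearest=1 d=27 new=(12,11) → add node 2 parent=1 cost=10
3. q=(42,8) nearest=2 d=30 new=(17,8) → blocked by [15,20]×[3,11], reject
4. q=(33,4) nearest=2 d=21 new=(17,6) → blocked by [15,20]×[3,11], reject
5. q=(15,14) nearest=2 d=3 new=(15,14) → add node 3 parent=2 cost=13
6. q=(31,22) nearest=3 d=16 new=(20,19) → blocked by [12,20]×[15,22], reject
7. q=(42,10) nearest=3 d=27 new=(20,10) → blocked by [15,20]×[3,11], reject
8. q=(7,12) nearest=2 d=5 new=(7,12) → add node 4 parent=2 cost=15
9. q=(38,14) nearest=3 d=23 new=(20,14) → add node 5 parent=3 cost=18
10. q=(24,1) nearest=2 d=12 new=(17,6) → blocked by [15,20]×[3,11], reject
11. q=(4,9) nearest=1 d=3 new=(4,9) → blocked by [3,7]×[7,10], reject
12. q=(10,18) nearest=3 d=5 new=(10,18) → blocked by [12,20]×[15,22], reject
13. q=(13,26) nearest=3 d=12 new=(13,19) → blocked by [12,20]×[15,22], reject
14. q=(0,33) nearest=3 d=19 new=(10,19) → blocked by [12,20]×[15,22], reject
15. q=(43,22) nearest=5 d=23 new=(25,19) → add node 6 parent=5 cost=23
16. q=(17,7) nearest=2 d=5 new=(17,7) → blocked by [15,20]×[3,11], reject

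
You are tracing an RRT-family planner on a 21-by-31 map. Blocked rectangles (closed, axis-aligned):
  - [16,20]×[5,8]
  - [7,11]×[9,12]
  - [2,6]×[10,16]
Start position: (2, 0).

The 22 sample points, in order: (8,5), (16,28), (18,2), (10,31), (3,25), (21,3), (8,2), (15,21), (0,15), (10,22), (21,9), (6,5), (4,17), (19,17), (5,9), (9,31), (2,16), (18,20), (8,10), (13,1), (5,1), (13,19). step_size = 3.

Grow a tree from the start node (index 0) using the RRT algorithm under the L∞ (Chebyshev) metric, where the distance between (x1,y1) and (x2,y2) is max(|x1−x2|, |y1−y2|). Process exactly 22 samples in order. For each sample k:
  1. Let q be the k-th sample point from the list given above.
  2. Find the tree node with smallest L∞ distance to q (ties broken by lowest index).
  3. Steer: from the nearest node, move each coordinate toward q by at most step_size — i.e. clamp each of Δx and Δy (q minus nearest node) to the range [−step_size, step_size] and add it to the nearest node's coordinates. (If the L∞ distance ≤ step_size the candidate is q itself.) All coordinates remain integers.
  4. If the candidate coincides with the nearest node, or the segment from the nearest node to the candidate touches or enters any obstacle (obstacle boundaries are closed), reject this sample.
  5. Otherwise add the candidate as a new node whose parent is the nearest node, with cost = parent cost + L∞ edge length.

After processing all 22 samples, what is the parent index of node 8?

Parent of node 8: 3

1. q=(8,5) nearest=0 d=6 new=(5,3) → add node 1 parent=0 cost=3
2. q=(16,28) nearest=1 d=25 new=(8,6) → add node 2 parent=1 cost=6
3. q=(18,2) nearest=2 d=10 new=(11,3) → add node 3 parent=2 cost=9
4. q=(10,31) nearest=2 d=25 new=(10,9) → blocked by [7,11]×[9,12], reject
5. q=(3,25) nearest=2 d=19 new=(5,9) → add node 4 parent=2 cost=9
6. q=(21,3) nearest=3 d=10 new=(14,3) → add node 5 parent=3 cost=12
7. q=(8,2) nearest=1 d=3 new=(8,2) → add node 6 parent=1 cost=6
8. q=(15,21) nearest=4 d=12 new=(8,12) → blocked by [7,11]×[9,12], reject
9. q=(0,15) nearest=4 d=6 new=(2,12) → blocked by [2,6]×[10,16], reject
10. q=(10,22) nearest=4 d=13 new=(8,12) → blocked by [7,11]×[9,12], reject
11. q=(21,9) nearest=5 d=7 new=(17,6) → blocked by [16,20]×[5,8], reject
12. q=(6,5) nearest=1 d=2 new=(6,5) → add node 7 parent=1 cost=5
13. q=(4,17) nearest=4 d=8 new=(4,12) → blocked by [2,6]×[10,16], reject
14. q=(19,17) nearest=2 d=11 new=(11,9) → blocked by [7,11]×[9,12], reject
15. q=(5,9) nearest=4 d=0 → coincident, reject
16. q=(9,31) nearest=4 d=22 new=(8,12) → blocked by [7,11]×[9,12], reject
17. q=(2,16) nearest=4 d=7 new=(2,12) → blocked by [2,6]×[10,16], reject
18. q=(18,20) nearest=4 d=13 new=(8,12) → blocked by [7,11]×[9,12], reject
19. q=(8,10) nearest=4 d=3 new=(8,10) → blocked by [7,11]×[9,12], reject
20. q=(13,1) nearest=3 d=2 new=(13,1) → add node 8 parent=3 cost=11
21. q=(5,1) nearest=1 d=2 new=(5,1) → add node 9 parent=1 cost=5
22. q=(13,19) nearest=4 d=10 new=(8,12) → blocked by [7,11]×[9,12], reject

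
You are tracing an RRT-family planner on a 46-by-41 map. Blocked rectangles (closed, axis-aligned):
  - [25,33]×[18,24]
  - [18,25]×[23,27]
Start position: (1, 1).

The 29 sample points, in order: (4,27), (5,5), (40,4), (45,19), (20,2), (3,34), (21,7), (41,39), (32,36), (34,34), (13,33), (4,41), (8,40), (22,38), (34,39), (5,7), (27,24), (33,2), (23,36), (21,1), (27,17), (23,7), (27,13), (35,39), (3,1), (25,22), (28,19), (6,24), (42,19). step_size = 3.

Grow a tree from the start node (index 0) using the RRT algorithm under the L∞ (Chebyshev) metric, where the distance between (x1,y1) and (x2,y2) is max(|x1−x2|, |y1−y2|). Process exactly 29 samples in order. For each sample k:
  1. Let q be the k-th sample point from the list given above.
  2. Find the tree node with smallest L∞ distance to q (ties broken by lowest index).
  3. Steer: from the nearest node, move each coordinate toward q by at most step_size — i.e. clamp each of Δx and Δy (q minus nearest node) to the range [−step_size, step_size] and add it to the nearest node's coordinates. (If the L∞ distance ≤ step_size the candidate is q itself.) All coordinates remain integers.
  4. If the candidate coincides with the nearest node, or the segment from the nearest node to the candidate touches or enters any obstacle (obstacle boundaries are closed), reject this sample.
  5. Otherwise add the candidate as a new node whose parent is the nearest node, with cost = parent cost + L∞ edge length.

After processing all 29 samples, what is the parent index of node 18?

1. q=(4,27) nearest=0 d=26 new=(4,4) → add node 1 parent=0 cost=3
2. q=(5,5) nearest=1 d=1 new=(5,5) → add node 2 parent=1 cost=4
3. q=(40,4) nearest=2 d=35 new=(8,4) → add node 3 parent=2 cost=7
4. q=(45,19) nearest=3 d=37 new=(11,7) → add node 4 parent=3 cost=10
5. q=(20,2) nearest=4 d=9 new=(14,4) → add node 5 parent=4 cost=13
6. q=(3,34) nearest=4 d=27 new=(8,10) → add node 6 parent=4 cost=13
7. q=(21,7) nearest=5 d=7 new=(17,7) → add node 7 parent=5 cost=16
8. q=(41,39) nearest=4 d=32 new=(14,10) → add node 8 parent=4 cost=13
9. q=(32,36) nearest=6 d=26 new=(11,13) → add node 9 parent=6 cost=16
10. q=(34,34) nearest=9 d=23 new=(14,16) → add node 10 parent=9 cost=19
11. q=(13,33) nearest=10 d=17 new=(13,19) → add node 11 parent=10 cost=22
12. q=(4,41) nearest=11 d=22 new=(10,22) → add node 12 parent=11 cost=25
13. q=(8,40) nearest=12 d=18 new=(8,25) → add node 13 parent=12 cost=28
14. q=(22,38) nearest=13 d=14 new=(11,28) → add node 14 parent=13 cost=31
15. q=(34,39) nearest=11 d=21 new=(16,22) → add node 15 parent=11 cost=25
16. q=(5,7) nearest=2 d=2 new=(5,7) → add node 16 parent=2 cost=6
17. q=(27,24) nearest=15 d=11 new=(19,24) → blocked by [18,25]×[23,27], reject
18. q=(33,2) nearest=7 d=16 new=(20,4) → add node 17 parent=7 cost=19
19. q=(23,36) nearest=14 d=12 new=(14,31) → add node 18 parent=14 cost=34
20. q=(21,1) nearest=17 d=3 new=(21,1) → add node 19 parent=17 cost=22
21. q=(27,17) nearest=7 d=10 new=(20,10) → add node 20 parent=7 cost=19
22. q=(23,7) nearest=17 d=3 new=(23,7) → add node 21 parent=17 cost=22
23. q=(27,13) nearest=21 d=6 new=(26,10) → add node 22 parent=21 cost=25
24. q=(35,39) nearest=15 d=19 new=(19,25) → blocked by [18,25]×[23,27], reject
25. q=(3,1) nearest=0 d=2 new=(3,1) → add node 23 parent=0 cost=2
26. q=(25,22) nearest=15 d=9 new=(19,22) → add node 24 parent=15 cost=28
27. q=(28,19) nearest=20 d=9 new=(23,13) → add node 25 parent=20 cost=22
28. q=(6,24) nearest=13 d=2 new=(6,24) → add node 26 parent=13 cost=30
29. q=(42,19) nearest=22 d=16 new=(29,13) → add node 27 parent=22 cost=28

Parent of node 18: 14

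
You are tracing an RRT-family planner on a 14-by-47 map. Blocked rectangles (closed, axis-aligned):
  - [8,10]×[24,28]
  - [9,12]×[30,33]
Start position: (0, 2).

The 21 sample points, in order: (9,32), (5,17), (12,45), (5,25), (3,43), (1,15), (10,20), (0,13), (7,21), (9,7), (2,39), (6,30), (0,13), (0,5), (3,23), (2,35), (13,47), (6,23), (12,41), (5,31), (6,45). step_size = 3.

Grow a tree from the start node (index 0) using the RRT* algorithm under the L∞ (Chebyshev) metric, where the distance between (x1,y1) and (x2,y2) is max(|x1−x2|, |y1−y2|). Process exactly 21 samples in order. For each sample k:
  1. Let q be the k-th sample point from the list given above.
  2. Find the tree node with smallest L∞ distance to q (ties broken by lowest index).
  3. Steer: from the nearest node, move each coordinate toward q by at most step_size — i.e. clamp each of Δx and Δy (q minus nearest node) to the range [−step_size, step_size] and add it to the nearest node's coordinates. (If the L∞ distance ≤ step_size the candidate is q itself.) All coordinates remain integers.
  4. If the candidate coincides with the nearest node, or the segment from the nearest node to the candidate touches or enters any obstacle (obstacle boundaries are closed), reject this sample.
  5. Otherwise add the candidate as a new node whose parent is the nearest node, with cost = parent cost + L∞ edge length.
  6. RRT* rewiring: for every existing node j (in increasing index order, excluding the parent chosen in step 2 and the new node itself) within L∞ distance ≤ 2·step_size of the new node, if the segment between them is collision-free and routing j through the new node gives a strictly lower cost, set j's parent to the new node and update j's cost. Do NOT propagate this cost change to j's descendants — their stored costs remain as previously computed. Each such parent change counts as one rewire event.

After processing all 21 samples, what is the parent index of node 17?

1. q=(9,32) nearest=0 d=30 new=(3,5) → add node 1 parent=0 cost=3
2. q=(5,17) nearest=1 d=12 new=(5,8) → add node 2 parent=1 cost=6
3. q=(12,45) nearest=2 d=37 new=(8,11) → add node 3 parent=2 cost=9
4. q=(5,25) nearest=3 d=14 new=(5,14) → add node 4 parent=3 cost=12
5. q=(3,43) nearest=4 d=29 new=(3,17) → add node 5 parent=4 cost=15
6. q=(1,15) nearest=5 d=2 new=(1,15) → add node 6 parent=5 cost=17
7. q=(10,20) nearest=4 d=6 new=(8,17) → add node 7 parent=4 cost=15
8. q=(0,13) nearest=6 d=2 new=(0,13) → add node 8 parent=6 cost=19
9. q=(7,21) nearest=5 d=4 new=(6,20) → add node 9 parent=5 cost=18
10. q=(9,7) nearest=2 d=4 new=(8,7) → add node 10 parent=2 cost=9
11. q=(2,39) nearest=9 d=19 new=(3,23) → add node 11 parent=9 cost=21
12. q=(6,30) nearest=11 d=7 new=(6,26) → add node 12 parent=11 cost=24
13. q=(0,13) nearest=8 d=0 → coincident, reject
14. q=(0,5) nearest=0 d=3 new=(0,5) → add node 13 parent=0 cost=3
15. q=(3,23) nearest=11 d=0 → coincident, reject
16. q=(2,35) nearest=12 d=9 new=(3,29) → add node 14 parent=12 cost=27
17. q=(13,47) nearest=14 d=18 new=(6,32) → add node 15 parent=14 cost=30
18. q=(6,23) nearest=9 d=3 new=(6,23) → add node 16 parent=9 cost=21
19. q=(12,41) nearest=15 d=9 new=(9,35) → add node 17 parent=15 cost=33
20. q=(5,31) nearest=15 d=1 new=(5,31) → add node 18 parent=15 cost=31
21. q=(6,45) nearest=17 d=10 new=(6,38) → add node 19 parent=17 cost=36

Parent of node 17: 15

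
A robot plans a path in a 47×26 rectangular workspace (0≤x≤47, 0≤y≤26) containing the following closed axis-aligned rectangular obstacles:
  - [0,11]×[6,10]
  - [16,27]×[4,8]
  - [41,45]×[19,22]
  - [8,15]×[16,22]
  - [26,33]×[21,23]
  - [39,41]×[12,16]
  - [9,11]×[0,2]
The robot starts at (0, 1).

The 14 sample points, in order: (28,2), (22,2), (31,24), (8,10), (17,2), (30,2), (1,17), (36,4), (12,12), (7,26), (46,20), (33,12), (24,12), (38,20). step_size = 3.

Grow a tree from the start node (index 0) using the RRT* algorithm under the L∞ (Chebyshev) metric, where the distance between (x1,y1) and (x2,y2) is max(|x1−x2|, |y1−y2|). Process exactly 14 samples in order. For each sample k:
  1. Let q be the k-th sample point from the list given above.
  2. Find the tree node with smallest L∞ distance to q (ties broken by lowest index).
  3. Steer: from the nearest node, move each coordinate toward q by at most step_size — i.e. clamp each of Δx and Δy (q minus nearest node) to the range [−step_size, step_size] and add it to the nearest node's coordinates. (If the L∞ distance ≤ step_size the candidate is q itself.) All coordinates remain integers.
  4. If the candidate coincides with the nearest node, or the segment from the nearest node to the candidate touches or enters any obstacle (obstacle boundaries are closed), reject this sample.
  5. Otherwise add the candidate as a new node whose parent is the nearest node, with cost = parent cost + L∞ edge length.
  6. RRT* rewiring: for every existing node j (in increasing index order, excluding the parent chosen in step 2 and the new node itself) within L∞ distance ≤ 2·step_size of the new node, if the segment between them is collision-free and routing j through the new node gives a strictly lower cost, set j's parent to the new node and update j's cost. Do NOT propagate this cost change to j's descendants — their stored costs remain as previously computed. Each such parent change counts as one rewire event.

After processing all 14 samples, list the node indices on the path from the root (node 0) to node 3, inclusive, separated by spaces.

Path: 0 1 2 3

1. q=(28,2) nearest=0 d=28 new=(3,2) → add node 1 parent=0 cost=3
2. q=(22,2) nearest=1 d=19 new=(6,2) → add node 2 parent=1 cost=6
3. q=(31,24) nearest=2 d=25 new=(9,5) → add node 3 parent=2 cost=9
4. q=(8,10) nearest=3 d=5 new=(8,8) → blocked by [0,11]×[6,10], reject
5. q=(17,2) nearest=3 d=8 new=(12,2) → add node 4 parent=3 cost=12
6. q=(30,2) nearest=4 d=18 new=(15,2) → add node 5 parent=4 cost=15
7. q=(1,17) nearest=3 d=12 new=(6,8) → blocked by [0,11]×[6,10], reject
8. q=(36,4) nearest=5 d=21 new=(18,4) → blocked by [16,27]×[4,8], reject
9. q=(12,12) nearest=3 d=7 new=(12,8) → blocked by [0,11]×[6,10], reject
10. q=(7,26) nearest=3 d=21 new=(7,8) → blocked by [0,11]×[6,10], reject
11. q=(46,20) nearest=5 d=31 new=(18,5) → blocked by [16,27]×[4,8], reject
12. q=(33,12) nearest=5 d=18 new=(18,5) → blocked by [16,27]×[4,8], reject
13. q=(24,12) nearest=5 d=10 new=(18,5) → blocked by [16,27]×[4,8], reject
14. q=(38,20) nearest=5 d=23 new=(18,5) → blocked by [16,27]×[4,8], reject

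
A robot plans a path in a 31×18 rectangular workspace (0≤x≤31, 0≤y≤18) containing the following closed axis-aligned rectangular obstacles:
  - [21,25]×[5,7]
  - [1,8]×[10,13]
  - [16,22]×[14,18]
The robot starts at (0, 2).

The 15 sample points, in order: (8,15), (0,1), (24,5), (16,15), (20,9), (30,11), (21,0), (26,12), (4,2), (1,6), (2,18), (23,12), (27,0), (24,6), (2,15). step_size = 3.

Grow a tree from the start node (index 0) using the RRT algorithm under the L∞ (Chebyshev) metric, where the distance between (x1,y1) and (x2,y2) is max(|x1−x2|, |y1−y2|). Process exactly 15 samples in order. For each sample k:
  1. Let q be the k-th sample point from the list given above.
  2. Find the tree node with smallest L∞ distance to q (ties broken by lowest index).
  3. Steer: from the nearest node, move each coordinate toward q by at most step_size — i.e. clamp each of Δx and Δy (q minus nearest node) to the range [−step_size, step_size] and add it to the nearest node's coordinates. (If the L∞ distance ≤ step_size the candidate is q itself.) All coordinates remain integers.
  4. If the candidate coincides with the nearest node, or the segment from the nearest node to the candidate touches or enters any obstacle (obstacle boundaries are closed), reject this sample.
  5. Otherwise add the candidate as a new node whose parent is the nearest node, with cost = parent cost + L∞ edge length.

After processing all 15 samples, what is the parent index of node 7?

Parent of node 7: 5

1. q=(8,15) nearest=0 d=13 new=(3,5) → add node 1 parent=0 cost=3
2. q=(0,1) nearest=0 d=1 new=(0,1) → add node 2 parent=0 cost=1
3. q=(24,5) nearest=1 d=21 new=(6,5) → add node 3 parent=1 cost=6
4. q=(16,15) nearest=3 d=10 new=(9,8) → add node 4 parent=3 cost=9
5. q=(20,9) nearest=4 d=11 new=(12,9) → add node 5 parent=4 cost=12
6. q=(30,11) nearest=5 d=18 new=(15,11) → add node 6 parent=5 cost=15
7. q=(21,0) nearest=5 d=9 new=(15,6) → add node 7 parent=5 cost=15
8. q=(26,12) nearest=6 d=11 new=(18,12) → add node 8 parent=6 cost=18
9. q=(4,2) nearest=1 d=3 new=(4,2) → add node 9 parent=1 cost=6
10. q=(1,6) nearest=1 d=2 new=(1,6) → add node 10 parent=1 cost=5
11. q=(2,18) nearest=4 d=10 new=(6,11) → blocked by [1,8]×[10,13], reject
12. q=(23,12) nearest=8 d=5 new=(21,12) → add node 11 parent=8 cost=21
13. q=(27,0) nearest=6 d=12 new=(18,8) → add node 12 parent=6 cost=18
14. q=(24,6) nearest=8 d=6 new=(21,9) → add node 13 parent=8 cost=21
15. q=(2,15) nearest=4 d=7 new=(6,11) → blocked by [1,8]×[10,13], reject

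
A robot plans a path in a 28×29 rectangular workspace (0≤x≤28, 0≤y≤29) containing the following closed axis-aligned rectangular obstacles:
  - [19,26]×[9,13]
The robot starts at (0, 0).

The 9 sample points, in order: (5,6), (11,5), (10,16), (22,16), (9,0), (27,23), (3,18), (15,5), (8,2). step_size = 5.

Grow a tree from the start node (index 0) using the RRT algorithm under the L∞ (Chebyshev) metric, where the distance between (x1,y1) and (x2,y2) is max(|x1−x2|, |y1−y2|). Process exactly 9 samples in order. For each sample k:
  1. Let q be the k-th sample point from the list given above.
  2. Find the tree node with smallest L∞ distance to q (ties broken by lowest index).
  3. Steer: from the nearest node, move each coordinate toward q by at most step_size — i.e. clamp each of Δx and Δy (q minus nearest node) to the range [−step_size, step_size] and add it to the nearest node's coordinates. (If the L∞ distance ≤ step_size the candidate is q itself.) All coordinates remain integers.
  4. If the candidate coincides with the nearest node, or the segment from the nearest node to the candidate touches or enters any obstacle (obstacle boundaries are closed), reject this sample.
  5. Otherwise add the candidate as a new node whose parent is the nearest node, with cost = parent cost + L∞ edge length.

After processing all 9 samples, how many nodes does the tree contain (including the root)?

Node count: 10

1. q=(5,6) nearest=0 d=6 new=(5,5) → add node 1 parent=0 cost=5
2. q=(11,5) nearest=1 d=6 new=(10,5) → add node 2 parent=1 cost=10
3. q=(10,16) nearest=1 d=11 new=(10,10) → add node 3 parent=1 cost=10
4. q=(22,16) nearest=2 d=12 new=(15,10) → add node 4 parent=2 cost=15
5. q=(9,0) nearest=1 d=5 new=(9,0) → add node 5 parent=1 cost=10
6. q=(27,23) nearest=4 d=13 new=(20,15) → add node 6 parent=4 cost=20
7. q=(3,18) nearest=3 d=8 new=(5,15) → add node 7 parent=3 cost=15
8. q=(15,5) nearest=2 d=5 new=(15,5) → add node 8 parent=2 cost=15
9. q=(8,2) nearest=5 d=2 new=(8,2) → add node 9 parent=5 cost=12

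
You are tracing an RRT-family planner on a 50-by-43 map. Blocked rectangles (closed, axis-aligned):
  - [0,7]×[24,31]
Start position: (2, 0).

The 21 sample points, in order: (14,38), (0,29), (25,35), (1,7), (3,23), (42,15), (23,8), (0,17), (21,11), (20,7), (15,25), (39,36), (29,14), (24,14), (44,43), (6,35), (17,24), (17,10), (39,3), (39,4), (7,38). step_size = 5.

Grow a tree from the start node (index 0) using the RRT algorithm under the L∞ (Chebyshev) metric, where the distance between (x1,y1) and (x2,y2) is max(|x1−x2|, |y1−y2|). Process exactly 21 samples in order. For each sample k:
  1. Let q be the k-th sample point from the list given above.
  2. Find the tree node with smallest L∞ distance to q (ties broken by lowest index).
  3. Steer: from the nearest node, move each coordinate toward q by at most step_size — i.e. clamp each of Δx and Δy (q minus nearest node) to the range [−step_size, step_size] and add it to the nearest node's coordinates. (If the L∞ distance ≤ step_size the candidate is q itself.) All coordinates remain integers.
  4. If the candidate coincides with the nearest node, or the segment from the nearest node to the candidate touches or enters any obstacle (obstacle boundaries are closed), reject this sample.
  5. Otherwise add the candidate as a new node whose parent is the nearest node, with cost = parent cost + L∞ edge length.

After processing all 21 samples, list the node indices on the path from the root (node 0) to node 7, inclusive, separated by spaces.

1. q=(14,38) nearest=0 d=38 new=(7,5) → add node 1 parent=0 cost=5
2. q=(0,29) nearest=1 d=24 new=(2,10) → add node 2 parent=1 cost=10
3. q=(25,35) nearest=2 d=25 new=(7,15) → add node 3 parent=2 cost=15
4. q=(1,7) nearest=2 d=3 new=(1,7) → add node 4 parent=2 cost=13
5. q=(3,23) nearest=3 d=8 new=(3,20) → add node 5 parent=3 cost=20
6. q=(42,15) nearest=1 d=35 new=(12,10) → add node 6 parent=1 cost=10
7. q=(23,8) nearest=6 d=11 new=(17,8) → add node 7 parent=6 cost=15
8. q=(0,17) nearest=5 d=3 new=(0,17) → add node 8 parent=5 cost=23
9. q=(21,11) nearest=7 d=4 new=(21,11) → add node 9 parent=7 cost=19
10. q=(20,7) nearest=7 d=3 new=(20,7) → add node 10 parent=7 cost=18
11. q=(15,25) nearest=3 d=10 new=(12,20) → add node 11 parent=3 cost=20
12. q=(39,36) nearest=9 d=25 new=(26,16) → add node 12 parent=9 cost=24
13. q=(29,14) nearest=12 d=3 new=(29,14) → add node 13 parent=12 cost=27
14. q=(24,14) nearest=12 d=2 new=(24,14) → add node 14 parent=12 cost=26
15. q=(44,43) nearest=12 d=27 new=(31,21) → add node 15 parent=12 cost=29
16. q=(6,35) nearest=5 d=15 new=(6,25) → blocked by [0,7]×[24,31], reject
17. q=(17,24) nearest=11 d=5 new=(17,24) → add node 16 parent=11 cost=25
18. q=(17,10) nearest=7 d=2 new=(17,10) → add node 17 parent=7 cost=17
19. q=(39,3) nearest=13 d=11 new=(34,9) → add node 18 parent=13 cost=32
20. q=(39,4) nearest=18 d=5 new=(39,4) → add node 19 parent=18 cost=37
21. q=(7,38) nearest=16 d=14 new=(12,29) → add node 20 parent=16 cost=30

Path: 0 1 6 7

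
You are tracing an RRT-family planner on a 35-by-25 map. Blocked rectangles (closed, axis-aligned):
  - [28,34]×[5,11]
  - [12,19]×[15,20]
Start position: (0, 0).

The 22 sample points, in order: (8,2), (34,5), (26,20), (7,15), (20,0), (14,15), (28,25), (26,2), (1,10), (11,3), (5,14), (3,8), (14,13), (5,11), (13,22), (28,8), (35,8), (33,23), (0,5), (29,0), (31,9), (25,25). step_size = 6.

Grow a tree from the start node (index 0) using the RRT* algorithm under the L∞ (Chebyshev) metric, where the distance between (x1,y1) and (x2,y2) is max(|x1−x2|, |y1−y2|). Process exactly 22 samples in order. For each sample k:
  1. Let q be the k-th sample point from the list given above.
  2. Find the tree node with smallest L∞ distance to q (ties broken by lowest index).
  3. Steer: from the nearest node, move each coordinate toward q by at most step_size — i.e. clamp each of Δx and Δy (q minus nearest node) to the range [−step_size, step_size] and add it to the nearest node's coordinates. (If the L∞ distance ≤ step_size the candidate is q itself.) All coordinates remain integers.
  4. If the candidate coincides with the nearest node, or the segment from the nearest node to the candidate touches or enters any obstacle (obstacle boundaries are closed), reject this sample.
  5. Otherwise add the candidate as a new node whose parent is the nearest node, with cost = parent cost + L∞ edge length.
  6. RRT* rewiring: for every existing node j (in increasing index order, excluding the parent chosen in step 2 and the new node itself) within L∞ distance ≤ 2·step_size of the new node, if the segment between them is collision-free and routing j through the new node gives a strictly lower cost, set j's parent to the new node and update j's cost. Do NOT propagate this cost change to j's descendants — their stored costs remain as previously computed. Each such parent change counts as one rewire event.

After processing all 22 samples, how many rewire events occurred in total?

1. q=(8,2) nearest=0 d=8 new=(6,2) → add node 1 parent=0 cost=6
2. q=(34,5) nearest=1 d=28 new=(12,5) → add node 2 parent=1 cost=12
3. q=(26,20) nearest=2 d=15 new=(18,11) → add node 3 parent=2 cost=18
4. q=(7,15) nearest=2 d=10 new=(7,11) → add node 4 parent=2 cost=18
5. q=(20,0) nearest=2 d=8 new=(18,0) → add node 5 parent=2 cost=18
6. q=(14,15) nearest=3 d=4 new=(14,15) → blocked by [12,19]×[15,20], reject
7. q=(28,25) nearest=3 d=14 new=(24,17) → add node 6 parent=3 cost=24
8. q=(26,2) nearest=5 d=8 new=(24,2) → add node 7 parent=5 cost=24
9. q=(1,10) nearest=4 d=6 new=(1,10) → add node 8 parent=4 cost=24
10. q=(11,3) nearest=2 d=2 new=(11,3) → add node 9 parent=2 cost=14
11. q=(5,14) nearest=4 d=3 new=(5,14) → add node 10 parent=4 cost=21
12. q=(3,8) nearest=8 d=2 new=(3,8) → add node 11 parent=8 cost=26
13. q=(14,13) nearest=3 d=4 new=(14,13) → add node 12 parent=3 cost=22
14. q=(5,11) nearest=4 d=2 new=(5,11) → add node 13 parent=4 cost=20; rewire 11→13 (23<26)
15. q=(13,22) nearest=10 d=8 new=(11,20) → add node 14 parent=10 cost=27
16. q=(28,8) nearest=7 d=6 new=(28,8) → blocked by [28,34]×[5,11], reject
17. q=(35,8) nearest=6 d=11 new=(30,11) → blocked by [28,34]×[5,11], reject
18. q=(33,23) nearest=6 d=9 new=(30,23) → add node 15 parent=6 cost=30
19. q=(0,5) nearest=11 d=3 new=(0,5) → add node 16 parent=11 cost=26
20. q=(29,0) nearest=7 d=5 new=(29,0) → add node 17 parent=7 cost=29
21. q=(31,9) nearest=7 d=7 new=(30,8) → blocked by [28,34]×[5,11], reject
22. q=(25,25) nearest=15 d=5 new=(25,25) → add node 18 parent=15 cost=35

Rewire events: 1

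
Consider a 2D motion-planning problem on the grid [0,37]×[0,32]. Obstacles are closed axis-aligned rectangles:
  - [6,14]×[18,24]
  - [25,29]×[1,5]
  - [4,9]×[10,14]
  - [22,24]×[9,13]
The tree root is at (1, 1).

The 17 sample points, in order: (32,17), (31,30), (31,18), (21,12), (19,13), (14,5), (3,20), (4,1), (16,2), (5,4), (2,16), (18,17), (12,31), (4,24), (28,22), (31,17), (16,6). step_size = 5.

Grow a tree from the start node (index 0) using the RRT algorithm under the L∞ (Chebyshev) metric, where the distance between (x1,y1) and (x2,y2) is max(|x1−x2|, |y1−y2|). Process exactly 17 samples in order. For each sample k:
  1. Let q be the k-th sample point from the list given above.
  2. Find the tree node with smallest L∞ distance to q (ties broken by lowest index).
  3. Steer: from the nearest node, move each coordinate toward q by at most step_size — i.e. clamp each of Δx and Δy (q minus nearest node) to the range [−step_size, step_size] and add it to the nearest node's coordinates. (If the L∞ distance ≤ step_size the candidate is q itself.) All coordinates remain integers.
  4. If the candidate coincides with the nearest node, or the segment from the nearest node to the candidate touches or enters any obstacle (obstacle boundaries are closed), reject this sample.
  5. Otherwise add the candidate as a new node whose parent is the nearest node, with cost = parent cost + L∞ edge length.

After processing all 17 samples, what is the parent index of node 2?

1. q=(32,17) nearest=0 d=31 new=(6,6) → add node 1 parent=0 cost=5
2. q=(31,30) nearest=1 d=25 new=(11,11) → add node 2 parent=1 cost=10
3. q=(31,18) nearest=2 d=20 new=(16,16) → add node 3 parent=2 cost=15
4. q=(21,12) nearest=3 d=5 new=(21,12) → add node 4 parent=3 cost=20
5. q=(19,13) nearest=4 d=2 new=(19,13) → add node 5 parent=4 cost=22
6. q=(14,5) nearest=2 d=6 new=(14,6) → add node 6 parent=2 cost=15
7. q=(3,20) nearest=2 d=9 new=(6,16) → blocked by [4,9]×[10,14], reject
8. q=(4,1) nearest=0 d=3 new=(4,1) → add node 7 parent=0 cost=3
9. q=(16,2) nearest=6 d=4 new=(16,2) → add node 8 parent=6 cost=19
10. q=(5,4) nearest=1 d=2 new=(5,4) → add node 9 parent=1 cost=7
11. q=(2,16) nearest=2 d=9 new=(6,16) → blocked by [4,9]×[10,14], reject
12. q=(18,17) nearest=3 d=2 new=(18,17) → add node 10 parent=3 cost=17
13. q=(12,31) nearest=10 d=14 new=(13,22) → blocked by [6,14]×[18,24], reject
14. q=(4,24) nearest=3 d=12 new=(11,21) → blocked by [6,14]×[18,24], reject
15. q=(28,22) nearest=5 d=9 new=(24,18) → add node 11 parent=5 cost=27
16. q=(31,17) nearest=11 d=7 new=(29,17) → add node 12 parent=11 cost=32
17. q=(16,6) nearest=6 d=2 new=(16,6) → add node 13 parent=6 cost=17

Parent of node 2: 1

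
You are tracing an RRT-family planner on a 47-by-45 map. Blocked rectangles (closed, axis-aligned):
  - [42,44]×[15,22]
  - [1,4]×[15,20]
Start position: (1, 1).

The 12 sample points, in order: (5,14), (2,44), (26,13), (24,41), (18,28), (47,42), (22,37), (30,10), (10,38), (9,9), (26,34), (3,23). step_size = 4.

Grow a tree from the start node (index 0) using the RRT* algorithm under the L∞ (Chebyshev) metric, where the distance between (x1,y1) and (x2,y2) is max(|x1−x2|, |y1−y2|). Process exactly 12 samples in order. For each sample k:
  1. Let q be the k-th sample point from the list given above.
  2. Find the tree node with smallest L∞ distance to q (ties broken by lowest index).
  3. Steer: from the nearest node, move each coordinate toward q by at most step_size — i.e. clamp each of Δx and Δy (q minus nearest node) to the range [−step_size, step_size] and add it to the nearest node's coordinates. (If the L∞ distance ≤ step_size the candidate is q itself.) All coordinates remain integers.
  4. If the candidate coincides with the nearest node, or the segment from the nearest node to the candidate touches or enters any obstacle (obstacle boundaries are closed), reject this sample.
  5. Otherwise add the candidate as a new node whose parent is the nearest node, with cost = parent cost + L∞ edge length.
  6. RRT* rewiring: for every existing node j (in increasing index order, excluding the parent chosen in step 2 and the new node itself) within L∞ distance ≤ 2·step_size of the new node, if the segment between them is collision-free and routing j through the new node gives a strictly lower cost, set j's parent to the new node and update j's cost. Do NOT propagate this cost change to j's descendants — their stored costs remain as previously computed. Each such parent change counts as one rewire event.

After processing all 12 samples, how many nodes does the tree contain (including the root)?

1. q=(5,14) nearest=0 d=13 new=(5,5) → add node 1 parent=0 cost=4
2. q=(2,44) nearest=1 d=39 new=(2,9) → add node 2 parent=1 cost=8
3. q=(26,13) nearest=1 d=21 new=(9,9) → add node 3 parent=1 cost=8
4. q=(24,41) nearest=2 d=32 new=(6,13) → add node 4 parent=2 cost=12
5. q=(18,28) nearest=4 d=15 new=(10,17) → add node 5 parent=4 cost=16
6. q=(47,42) nearest=5 d=37 new=(14,21) → add node 6 parent=5 cost=20
7. q=(22,37) nearest=6 d=16 new=(18,25) → add node 7 parent=6 cost=24
8. q=(30,10) nearest=7 d=15 new=(22,21) → add node 8 parent=7 cost=28
9. q=(10,38) nearest=7 d=13 new=(14,29) → add node 9 parent=7 cost=28
10. q=(9,9) nearest=3 d=0 → coincident, reject
11. q=(26,34) nearest=7 d=9 new=(22,29) → add node 10 parent=7 cost=28
12. q=(3,23) nearest=5 d=7 new=(6,21) → add node 11 parent=5 cost=20

Node count: 12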